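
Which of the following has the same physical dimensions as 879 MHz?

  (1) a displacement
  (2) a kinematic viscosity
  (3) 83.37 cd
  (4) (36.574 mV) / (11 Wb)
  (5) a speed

Reference: Hz = s⁻¹.
Each option:
  (1) [displacement] = m
  (2) [kinematic viscosity] = m²·s⁻¹
  (3) cd
  (4) [kg·m²·s⁻³·A⁻¹] / [kg·m²·s⁻²·A⁻¹] = s⁻¹  ← same
  (5) [speed] = m·s⁻¹
Only (4) matches s⁻¹.

(4)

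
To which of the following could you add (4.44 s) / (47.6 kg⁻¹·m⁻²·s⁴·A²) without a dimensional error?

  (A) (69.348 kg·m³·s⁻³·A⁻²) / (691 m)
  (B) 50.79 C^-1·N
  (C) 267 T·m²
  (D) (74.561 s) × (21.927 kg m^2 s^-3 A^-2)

(A)

Reference: [s] / [kg⁻¹·m⁻²·s⁴·A²] = kg·m²·s⁻³·A⁻².
Each option:
  (A) [kg·m³·s⁻³·A⁻²] / [m] = kg·m²·s⁻³·A⁻²  ← same
  (B) N·C⁻¹ = kg·m·s⁻²·(s·A)⁻¹ = kg·m·s⁻³·A⁻¹
  (C) T·m² = Wb·m⁻²·m² = kg·m²·s⁻²·A⁻¹
  (D) [s] · [kg·m²·s⁻³·A⁻²] = kg·m²·s⁻²·A⁻²
Only (A) matches kg·m²·s⁻³·A⁻².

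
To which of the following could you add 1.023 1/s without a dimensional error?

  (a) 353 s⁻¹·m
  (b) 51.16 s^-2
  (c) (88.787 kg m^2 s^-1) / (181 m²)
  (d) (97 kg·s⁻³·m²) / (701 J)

(d)

Reference: s⁻¹.
Each option:
  (a) m·s⁻¹
  (b) s⁻²
  (c) [kg·m²·s⁻¹] / [m²] = kg·s⁻¹
  (d) [kg·m²·s⁻³] / [kg·m²·s⁻²] = s⁻¹  ← same
Only (d) matches s⁻¹.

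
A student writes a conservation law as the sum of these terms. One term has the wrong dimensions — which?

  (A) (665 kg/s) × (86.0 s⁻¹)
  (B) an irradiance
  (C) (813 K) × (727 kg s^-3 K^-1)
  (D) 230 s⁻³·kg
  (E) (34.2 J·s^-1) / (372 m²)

(A)

Expand each in SI base units:
  (A) [kg·s⁻¹] · [s⁻¹] = kg·s⁻²
  (B) [irradiance] = kg·s⁻³
  (C) [K] · [kg·s⁻³·K⁻¹] = kg·s⁻³
  (D) kg·s⁻³
  (E) [kg·m²·s⁻³] / [m²] = kg·s⁻³
All reduce to kg·s⁻³ except (A), which is kg·s⁻².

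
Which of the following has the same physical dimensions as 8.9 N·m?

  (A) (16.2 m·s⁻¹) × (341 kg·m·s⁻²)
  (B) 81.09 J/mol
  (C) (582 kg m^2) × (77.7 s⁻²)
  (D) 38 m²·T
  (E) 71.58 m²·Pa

Reference: N·m = kg·m·s⁻²·m = kg·m²·s⁻².
Each option:
  (A) [m·s⁻¹] · [kg·m·s⁻²] = kg·m²·s⁻³
  (B) J·mol⁻¹ = N·m·mol⁻¹ = kg·m²·s⁻²·mol⁻¹
  (C) [kg·m²] · [s⁻²] = kg·m²·s⁻²  ← same
  (D) T·m² = Wb·m⁻²·m² = kg·m²·s⁻²·A⁻¹
  (E) Pa·m² = N·m⁻²·m² = kg·m·s⁻²
Only (C) matches kg·m²·s⁻².

(C)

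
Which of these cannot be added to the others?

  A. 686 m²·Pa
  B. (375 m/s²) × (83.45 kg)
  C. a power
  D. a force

C.

In SI base units:
  A. Pa·m² = N·m⁻²·m² = kg·m·s⁻²
  B. [m·s⁻²] · [kg] = kg·m·s⁻²
  C. [power] = kg·m²·s⁻³
  D. [force] = kg·m·s⁻²
All reduce to kg·m·s⁻² except C., which is kg·m²·s⁻³.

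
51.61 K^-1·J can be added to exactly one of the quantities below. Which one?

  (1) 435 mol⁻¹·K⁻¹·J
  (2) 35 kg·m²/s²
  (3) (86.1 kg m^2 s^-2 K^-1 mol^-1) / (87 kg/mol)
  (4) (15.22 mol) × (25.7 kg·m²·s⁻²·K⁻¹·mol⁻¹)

Reference: J·K⁻¹ = N·m·K⁻¹ = kg·m²·s⁻²·K⁻¹.
Each option:
  (1) J·mol⁻¹·K⁻¹ = N·m·mol⁻¹·K⁻¹ = kg·m²·s⁻²·K⁻¹·mol⁻¹
  (2) kg·m²·s⁻²
  (3) [kg·m²·s⁻²·K⁻¹·mol⁻¹] / [kg·mol⁻¹] = m²·s⁻²·K⁻¹
  (4) [mol] · [kg·m²·s⁻²·K⁻¹·mol⁻¹] = kg·m²·s⁻²·K⁻¹  ← same
Only (4) matches kg·m²·s⁻²·K⁻¹.

(4)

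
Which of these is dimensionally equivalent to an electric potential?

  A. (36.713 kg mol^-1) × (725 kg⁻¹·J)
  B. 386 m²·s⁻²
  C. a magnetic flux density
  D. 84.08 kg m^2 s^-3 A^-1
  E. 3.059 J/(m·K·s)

Reference: [electric potential] = kg·m²·s⁻³·A⁻¹.
Each option:
  A. [kg·mol⁻¹] · [m²·s⁻²] = kg·m²·s⁻²·mol⁻¹
  B. m²·s⁻²
  C. [magnetic flux density] = kg·s⁻²·A⁻¹
  D. kg·m²·s⁻³·A⁻¹  ← same
  E. J·s⁻¹·m⁻¹·K⁻¹ = N·m·s⁻¹·m⁻¹·K⁻¹ = kg·m·s⁻³·K⁻¹
Only D. matches kg·m²·s⁻³·A⁻¹.

D.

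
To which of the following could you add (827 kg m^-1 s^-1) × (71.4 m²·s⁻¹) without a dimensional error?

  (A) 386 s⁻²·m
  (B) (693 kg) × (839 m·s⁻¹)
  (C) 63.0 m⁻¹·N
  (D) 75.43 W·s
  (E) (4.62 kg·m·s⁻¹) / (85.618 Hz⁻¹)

(E)

Reference: [kg·m⁻¹·s⁻¹] · [m²·s⁻¹] = kg·m·s⁻².
Each option:
  (A) m·s⁻²
  (B) [kg] · [m·s⁻¹] = kg·m·s⁻¹
  (C) N·m⁻¹ = kg·m·s⁻²·m⁻¹ = kg·s⁻²
  (D) W·s = J·s⁻¹·s = kg·m²·s⁻²
  (E) [kg·m·s⁻¹] / [s] = kg·m·s⁻²  ← same
Only (E) matches kg·m·s⁻².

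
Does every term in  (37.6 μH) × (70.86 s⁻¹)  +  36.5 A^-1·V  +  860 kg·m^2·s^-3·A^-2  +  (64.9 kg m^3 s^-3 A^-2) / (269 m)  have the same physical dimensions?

Yes

Reduce each to base SI dimensions:
  (37.6 μH) × (70.86 s⁻¹):  [kg·m²·s⁻²·A⁻²] · [s⁻¹] = kg·m²·s⁻³·A⁻²
  36.5 A^-1·V:  V·A⁻¹ = J·C⁻¹·A⁻¹ = kg·m²·s⁻³·A⁻²
  860 kg·m^2·s^-3·A^-2:  kg·m²·s⁻³·A⁻²
  (64.9 kg m^3 s^-3 A^-2) / (269 m):  [kg·m³·s⁻³·A⁻²] / [m] = kg·m²·s⁻³·A⁻²
Every term reduces to kg·m²·s⁻³·A⁻².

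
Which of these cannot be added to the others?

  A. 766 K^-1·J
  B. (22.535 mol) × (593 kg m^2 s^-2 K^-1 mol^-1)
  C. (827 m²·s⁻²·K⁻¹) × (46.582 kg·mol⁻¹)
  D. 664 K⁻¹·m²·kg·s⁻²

C.

Expand each in SI base units:
  A. J·K⁻¹ = N·m·K⁻¹ = kg·m²·s⁻²·K⁻¹
  B. [mol] · [kg·m²·s⁻²·K⁻¹·mol⁻¹] = kg·m²·s⁻²·K⁻¹
  C. [m²·s⁻²·K⁻¹] · [kg·mol⁻¹] = kg·m²·s⁻²·K⁻¹·mol⁻¹
  D. kg·m²·s⁻²·K⁻¹
All reduce to kg·m²·s⁻²·K⁻¹ except C., which is kg·m²·s⁻²·K⁻¹·mol⁻¹.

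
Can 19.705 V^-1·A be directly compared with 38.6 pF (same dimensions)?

Reduce each to base SI dimensions:
  19.705 V^-1·A:  A·V⁻¹ = A·(J·C⁻¹)⁻¹ = kg⁻¹·m⁻²·s³·A²
  38.6 pF:  F = C·V⁻¹ = kg⁻¹·m⁻²·s⁴·A²
kg⁻¹·m⁻²·s³·A² ≠ kg⁻¹·m⁻²·s⁴·A², so they cannot be added.

No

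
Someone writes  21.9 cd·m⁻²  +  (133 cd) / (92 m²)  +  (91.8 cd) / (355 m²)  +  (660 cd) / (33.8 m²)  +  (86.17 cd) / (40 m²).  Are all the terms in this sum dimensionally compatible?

Yes

In SI base units:
  21.9 cd·m⁻²:  cd·m⁻² = m⁻²·cd
  (133 cd) / (92 m²):  [cd] / [m²] = m⁻²·cd
  (91.8 cd) / (355 m²):  [cd] / [m²] = m⁻²·cd
  (660 cd) / (33.8 m²):  [cd] / [m²] = m⁻²·cd
  (86.17 cd) / (40 m²):  [cd] / [m²] = m⁻²·cd
Every term reduces to m⁻²·cd.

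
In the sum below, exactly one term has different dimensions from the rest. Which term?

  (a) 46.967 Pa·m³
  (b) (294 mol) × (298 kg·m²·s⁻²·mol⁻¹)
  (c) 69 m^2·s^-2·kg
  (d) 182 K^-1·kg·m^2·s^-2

(d)

Dimensions:
  (a) Pa·m³ = N·m⁻²·m³ = kg·m²·s⁻²
  (b) [mol] · [kg·m²·s⁻²·mol⁻¹] = kg·m²·s⁻²
  (c) kg·m²·s⁻²
  (d) kg·m²·s⁻²·K⁻¹
All reduce to kg·m²·s⁻² except (d), which is kg·m²·s⁻²·K⁻¹.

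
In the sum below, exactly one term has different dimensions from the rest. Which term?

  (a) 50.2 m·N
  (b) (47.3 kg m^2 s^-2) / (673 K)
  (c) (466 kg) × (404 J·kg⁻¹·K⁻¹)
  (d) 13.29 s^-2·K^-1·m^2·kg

Expand each in SI base units:
  (a) N·m = kg·m·s⁻²·m = kg·m²·s⁻²
  (b) [kg·m²·s⁻²] / [K] = kg·m²·s⁻²·K⁻¹
  (c) [kg] · [m²·s⁻²·K⁻¹] = kg·m²·s⁻²·K⁻¹
  (d) kg·m²·s⁻²·K⁻¹
All reduce to kg·m²·s⁻²·K⁻¹ except (a), which is kg·m²·s⁻².

(a)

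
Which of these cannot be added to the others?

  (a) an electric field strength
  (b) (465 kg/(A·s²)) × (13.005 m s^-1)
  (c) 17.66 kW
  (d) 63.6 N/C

(c)

Expand each in SI base units:
  (a) [electric field strength] = kg·m·s⁻³·A⁻¹
  (b) [kg·s⁻²·A⁻¹] · [m·s⁻¹] = kg·m·s⁻³·A⁻¹
  (c) W = J·s⁻¹ = kg·m²·s⁻³
  (d) N·C⁻¹ = kg·m·s⁻²·(s·A)⁻¹ = kg·m·s⁻³·A⁻¹
All reduce to kg·m·s⁻³·A⁻¹ except (c), which is kg·m²·s⁻³.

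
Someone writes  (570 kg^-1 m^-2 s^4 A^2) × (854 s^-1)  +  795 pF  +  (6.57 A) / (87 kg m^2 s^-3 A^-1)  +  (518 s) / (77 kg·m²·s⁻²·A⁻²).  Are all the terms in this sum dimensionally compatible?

Dimensions:
  (570 kg^-1 m^-2 s^4 A^2) × (854 s^-1):  [kg⁻¹·m⁻²·s⁴·A²] · [s⁻¹] = kg⁻¹·m⁻²·s³·A²
  795 pF:  F = C·V⁻¹ = kg⁻¹·m⁻²·s⁴·A²
  (6.57 A) / (87 kg m^2 s^-3 A^-1):  [A] / [kg·m²·s⁻³·A⁻¹] = kg⁻¹·m⁻²·s³·A²
  (518 s) / (77 kg·m²·s⁻²·A⁻²):  [s] / [kg·m²·s⁻²·A⁻²] = kg⁻¹·m⁻²·s³·A²
The terms do not share a single dimension (kg⁻¹·m⁻²·s³·A² vs kg⁻¹·m⁻²·s⁴·A²).

No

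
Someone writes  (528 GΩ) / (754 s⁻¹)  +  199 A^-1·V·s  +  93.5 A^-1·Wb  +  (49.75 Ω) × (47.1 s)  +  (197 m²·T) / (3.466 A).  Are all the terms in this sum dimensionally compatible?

Yes

In SI base units:
  (528 GΩ) / (754 s⁻¹):  [kg·m²·s⁻³·A⁻²] / [s⁻¹] = kg·m²·s⁻²·A⁻²
  199 A^-1·V·s:  V·s·A⁻¹ = J·C⁻¹·s·A⁻¹ = kg·m²·s⁻²·A⁻²
  93.5 A^-1·Wb:  Wb·A⁻¹ = V·s·A⁻¹ = kg·m²·s⁻²·A⁻²
  (49.75 Ω) × (47.1 s):  [kg·m²·s⁻³·A⁻²] · [s] = kg·m²·s⁻²·A⁻²
  (197 m²·T) / (3.466 A):  [kg·m²·s⁻²·A⁻¹] / [A] = kg·m²·s⁻²·A⁻²
Every term reduces to kg·m²·s⁻²·A⁻².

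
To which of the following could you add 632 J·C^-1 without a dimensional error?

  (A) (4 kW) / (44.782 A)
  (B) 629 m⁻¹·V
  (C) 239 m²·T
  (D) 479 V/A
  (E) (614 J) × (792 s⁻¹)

Reference: J·C⁻¹ = N·m·(s·A)⁻¹ = kg·m²·s⁻³·A⁻¹.
Each option:
  (A) [kg·m²·s⁻³] / [A] = kg·m²·s⁻³·A⁻¹  ← same
  (B) V·m⁻¹ = J·C⁻¹·m⁻¹ = kg·m·s⁻³·A⁻¹
  (C) T·m² = Wb·m⁻²·m² = kg·m²·s⁻²·A⁻¹
  (D) V·A⁻¹ = J·C⁻¹·A⁻¹ = kg·m²·s⁻³·A⁻²
  (E) [kg·m²·s⁻²] · [s⁻¹] = kg·m²·s⁻³
Only (A) matches kg·m²·s⁻³·A⁻¹.

(A)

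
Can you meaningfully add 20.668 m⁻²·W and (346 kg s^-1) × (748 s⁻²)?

Expand each in SI base units:
  20.668 m⁻²·W:  W·m⁻² = J·s⁻¹·m⁻² = kg·s⁻³
  (346 kg s^-1) × (748 s⁻²):  [kg·s⁻¹] · [s⁻²] = kg·s⁻³
Both are kg·s⁻³, so they have the same dimensions and can be added.

Yes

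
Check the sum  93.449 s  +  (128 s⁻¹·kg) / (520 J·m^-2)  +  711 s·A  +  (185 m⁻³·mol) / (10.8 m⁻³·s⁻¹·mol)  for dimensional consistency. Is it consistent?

Reduce each to base SI dimensions:
  93.449 s:  s
  (128 s⁻¹·kg) / (520 J·m^-2):  [kg·s⁻¹] / [kg·s⁻²] = s
  711 s·A:  A·s = s·A
  (185 m⁻³·mol) / (10.8 m⁻³·s⁻¹·mol):  [m⁻³·mol] / [m⁻³·s⁻¹·mol] = s
The terms do not share a single dimension (s vs s·A).

No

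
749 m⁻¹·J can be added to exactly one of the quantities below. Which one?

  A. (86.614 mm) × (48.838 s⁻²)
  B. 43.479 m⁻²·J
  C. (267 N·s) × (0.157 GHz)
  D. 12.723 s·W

Reference: J·m⁻¹ = N·m·m⁻¹ = kg·m·s⁻².
Each option:
  A. [m] · [s⁻²] = m·s⁻²
  B. J·m⁻² = N·m·m⁻² = kg·s⁻²
  C. [kg·m·s⁻¹] · [s⁻¹] = kg·m·s⁻²  ← same
  D. W·s = J·s⁻¹·s = kg·m²·s⁻²
Only C. matches kg·m·s⁻².

C.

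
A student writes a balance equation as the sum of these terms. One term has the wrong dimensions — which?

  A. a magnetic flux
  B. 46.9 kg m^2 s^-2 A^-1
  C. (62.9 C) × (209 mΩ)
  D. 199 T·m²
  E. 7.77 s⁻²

Expand each in SI base units:
  A. [magnetic flux] = kg·m²·s⁻²·A⁻¹
  B. kg·m²·s⁻²·A⁻¹
  C. [s·A] · [kg·m²·s⁻³·A⁻²] = kg·m²·s⁻²·A⁻¹
  D. T·m² = Wb·m⁻²·m² = kg·m²·s⁻²·A⁻¹
  E. s⁻²
All reduce to kg·m²·s⁻²·A⁻¹ except E., which is s⁻².

E.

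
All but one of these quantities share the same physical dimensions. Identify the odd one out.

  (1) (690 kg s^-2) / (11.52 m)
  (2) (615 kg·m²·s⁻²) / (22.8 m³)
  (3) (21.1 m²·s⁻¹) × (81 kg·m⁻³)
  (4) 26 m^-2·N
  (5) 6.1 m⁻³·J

Reduce each to base SI dimensions:
  (1) [kg·s⁻²] / [m] = kg·m⁻¹·s⁻²
  (2) [kg·m²·s⁻²] / [m³] = kg·m⁻¹·s⁻²
  (3) [m²·s⁻¹] · [kg·m⁻³] = kg·m⁻¹·s⁻¹
  (4) N·m⁻² = kg·m·s⁻²·m⁻² = kg·m⁻¹·s⁻²
  (5) J·m⁻³ = N·m·m⁻³ = kg·m⁻¹·s⁻²
All reduce to kg·m⁻¹·s⁻² except (3), which is kg·m⁻¹·s⁻¹.

(3)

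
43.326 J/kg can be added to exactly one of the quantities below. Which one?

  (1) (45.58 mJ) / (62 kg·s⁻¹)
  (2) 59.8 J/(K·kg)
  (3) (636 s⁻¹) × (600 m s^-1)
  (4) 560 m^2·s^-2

Reference: J·kg⁻¹ = N·m·kg⁻¹ = m²·s⁻².
Each option:
  (1) [kg·m²·s⁻²] / [kg·s⁻¹] = m²·s⁻¹
  (2) J·kg⁻¹·K⁻¹ = N·m·kg⁻¹·K⁻¹ = m²·s⁻²·K⁻¹
  (3) [s⁻¹] · [m·s⁻¹] = m·s⁻²
  (4) m²·s⁻²  ← same
Only (4) matches m²·s⁻².

(4)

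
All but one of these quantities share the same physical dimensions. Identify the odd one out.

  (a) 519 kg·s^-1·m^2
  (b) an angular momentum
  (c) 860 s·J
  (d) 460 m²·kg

Expand each in SI base units:
  (a) kg·m²·s⁻¹
  (b) [angular momentum] = kg·m²·s⁻¹
  (c) J·s = N·m·s = kg·m²·s⁻¹
  (d) kg·m²
All reduce to kg·m²·s⁻¹ except (d), which is kg·m².

(d)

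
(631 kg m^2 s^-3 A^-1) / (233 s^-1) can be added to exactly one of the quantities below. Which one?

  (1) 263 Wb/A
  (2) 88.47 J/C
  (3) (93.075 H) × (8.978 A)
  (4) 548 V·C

(3)

Reference: [kg·m²·s⁻³·A⁻¹] / [s⁻¹] = kg·m²·s⁻²·A⁻¹.
Each option:
  (1) Wb·A⁻¹ = V·s·A⁻¹ = kg·m²·s⁻²·A⁻²
  (2) J·C⁻¹ = N·m·(s·A)⁻¹ = kg·m²·s⁻³·A⁻¹
  (3) [kg·m²·s⁻²·A⁻²] · [A] = kg·m²·s⁻²·A⁻¹  ← same
  (4) C·V = s·A·J·C⁻¹ = kg·m²·s⁻²
Only (3) matches kg·m²·s⁻²·A⁻¹.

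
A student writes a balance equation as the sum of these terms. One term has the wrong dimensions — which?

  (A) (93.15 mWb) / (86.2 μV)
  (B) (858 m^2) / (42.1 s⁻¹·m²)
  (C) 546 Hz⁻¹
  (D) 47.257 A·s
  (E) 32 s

Expand each in SI base units:
  (A) [kg·m²·s⁻²·A⁻¹] / [kg·m²·s⁻³·A⁻¹] = s
  (B) [m²] / [m²·s⁻¹] = s
  (C) Hz⁻¹ = (s⁻¹)⁻¹ = s
  (D) A·s = s·A
  (E) s
All reduce to s except (D), which is s·A.

(D)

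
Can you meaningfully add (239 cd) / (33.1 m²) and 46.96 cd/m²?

Reduce each to base SI dimensions:
  (239 cd) / (33.1 m²):  [cd] / [m²] = m⁻²·cd
  46.96 cd/m²:  cd·m⁻² = m⁻²·cd
Both are m⁻²·cd, so they have the same dimensions and can be added.

Yes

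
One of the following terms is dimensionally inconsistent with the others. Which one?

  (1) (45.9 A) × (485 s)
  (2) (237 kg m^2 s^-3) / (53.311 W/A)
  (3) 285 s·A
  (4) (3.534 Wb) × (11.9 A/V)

(2)

In SI base units:
  (1) [A] · [s] = s·A
  (2) [kg·m²·s⁻³] / [kg·m²·s⁻³·A⁻¹] = A
  (3) A·s = s·A
  (4) [kg·m²·s⁻²·A⁻¹] · [kg⁻¹·m⁻²·s³·A²] = s·A
All reduce to s·A except (2), which is A.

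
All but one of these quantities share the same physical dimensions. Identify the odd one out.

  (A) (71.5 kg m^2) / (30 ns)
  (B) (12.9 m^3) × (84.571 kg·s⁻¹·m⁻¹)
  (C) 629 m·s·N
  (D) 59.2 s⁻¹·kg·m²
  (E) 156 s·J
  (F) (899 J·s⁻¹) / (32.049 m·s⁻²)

Work out the base dimensions of each:
  (A) [kg·m²] / [s] = kg·m²·s⁻¹
  (B) [m³] · [kg·m⁻¹·s⁻¹] = kg·m²·s⁻¹
  (C) N·m·s = kg·m·s⁻²·m·s = kg·m²·s⁻¹
  (D) kg·m²·s⁻¹
  (E) J·s = N·m·s = kg·m²·s⁻¹
  (F) [kg·m²·s⁻³] / [m·s⁻²] = kg·m·s⁻¹
All reduce to kg·m²·s⁻¹ except (F), which is kg·m·s⁻¹.

(F)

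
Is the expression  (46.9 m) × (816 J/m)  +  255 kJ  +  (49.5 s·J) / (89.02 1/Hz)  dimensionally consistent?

Yes

Expand each in SI base units:
  (46.9 m) × (816 J/m):  [m] · [kg·m·s⁻²] = kg·m²·s⁻²
  255 kJ:  J = N·m = kg·m²·s⁻²
  (49.5 s·J) / (89.02 1/Hz):  [kg·m²·s⁻¹] / [s] = kg·m²·s⁻²
Every term reduces to kg·m²·s⁻².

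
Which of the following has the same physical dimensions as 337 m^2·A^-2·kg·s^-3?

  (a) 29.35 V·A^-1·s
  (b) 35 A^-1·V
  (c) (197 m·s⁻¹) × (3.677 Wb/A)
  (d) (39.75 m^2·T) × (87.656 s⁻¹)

(b)

Reference: kg·m²·s⁻³·A⁻².
Each option:
  (a) V·s·A⁻¹ = J·C⁻¹·s·A⁻¹ = kg·m²·s⁻²·A⁻²
  (b) V·A⁻¹ = J·C⁻¹·A⁻¹ = kg·m²·s⁻³·A⁻²  ← same
  (c) [m·s⁻¹] · [kg·m²·s⁻²·A⁻²] = kg·m³·s⁻³·A⁻²
  (d) [kg·m²·s⁻²·A⁻¹] · [s⁻¹] = kg·m²·s⁻³·A⁻¹
Only (b) matches kg·m²·s⁻³·A⁻².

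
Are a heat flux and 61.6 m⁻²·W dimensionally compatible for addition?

In SI base units:
  a heat flux:  [heat flux] = kg·s⁻³
  61.6 m⁻²·W:  W·m⁻² = J·s⁻¹·m⁻² = kg·s⁻³
Both are kg·s⁻³, so they have the same dimensions and can be added.

Yes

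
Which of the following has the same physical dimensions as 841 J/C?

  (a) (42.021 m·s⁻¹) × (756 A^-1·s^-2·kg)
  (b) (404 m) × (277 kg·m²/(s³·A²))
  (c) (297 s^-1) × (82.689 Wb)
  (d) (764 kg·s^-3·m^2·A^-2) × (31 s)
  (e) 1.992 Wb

Reference: J·C⁻¹ = N·m·(s·A)⁻¹ = kg·m²·s⁻³·A⁻¹.
Each option:
  (a) [m·s⁻¹] · [kg·s⁻²·A⁻¹] = kg·m·s⁻³·A⁻¹
  (b) [m] · [kg·m²·s⁻³·A⁻²] = kg·m³·s⁻³·A⁻²
  (c) [s⁻¹] · [kg·m²·s⁻²·A⁻¹] = kg·m²·s⁻³·A⁻¹  ← same
  (d) [kg·m²·s⁻³·A⁻²] · [s] = kg·m²·s⁻²·A⁻²
  (e) Wb = V·s = kg·m²·s⁻²·A⁻¹
Only (c) matches kg·m²·s⁻³·A⁻¹.

(c)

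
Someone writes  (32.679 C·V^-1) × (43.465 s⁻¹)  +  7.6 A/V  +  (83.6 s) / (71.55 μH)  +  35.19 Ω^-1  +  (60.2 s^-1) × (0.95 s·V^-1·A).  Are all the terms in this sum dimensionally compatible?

Yes

In SI base units:
  (32.679 C·V^-1) × (43.465 s⁻¹):  [kg⁻¹·m⁻²·s⁴·A²] · [s⁻¹] = kg⁻¹·m⁻²·s³·A²
  7.6 A/V:  A·V⁻¹ = A·(J·C⁻¹)⁻¹ = kg⁻¹·m⁻²·s³·A²
  (83.6 s) / (71.55 μH):  [s] / [kg·m²·s⁻²·A⁻²] = kg⁻¹·m⁻²·s³·A²
  35.19 Ω^-1:  Ω⁻¹ = (V·A⁻¹)⁻¹ = kg⁻¹·m⁻²·s³·A²
  (60.2 s^-1) × (0.95 s·V^-1·A):  [s⁻¹] · [kg⁻¹·m⁻²·s⁴·A²] = kg⁻¹·m⁻²·s³·A²
Every term reduces to kg⁻¹·m⁻²·s³·A².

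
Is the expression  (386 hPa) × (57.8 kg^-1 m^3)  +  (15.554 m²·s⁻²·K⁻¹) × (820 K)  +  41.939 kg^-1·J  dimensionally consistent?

Yes

Expand each in SI base units:
  (386 hPa) × (57.8 kg^-1 m^3):  [kg·m⁻¹·s⁻²] · [kg⁻¹·m³] = m²·s⁻²
  (15.554 m²·s⁻²·K⁻¹) × (820 K):  [m²·s⁻²·K⁻¹] · [K] = m²·s⁻²
  41.939 kg^-1·J:  J·kg⁻¹ = N·m·kg⁻¹ = m²·s⁻²
Every term reduces to m²·s⁻².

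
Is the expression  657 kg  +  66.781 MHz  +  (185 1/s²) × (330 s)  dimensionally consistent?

No

Reduce each to base SI dimensions:
  657 kg:  kg
  66.781 MHz:  Hz = s⁻¹
  (185 1/s²) × (330 s):  [s⁻²] · [s] = s⁻¹
The terms do not share a single dimension (kg vs s⁻¹).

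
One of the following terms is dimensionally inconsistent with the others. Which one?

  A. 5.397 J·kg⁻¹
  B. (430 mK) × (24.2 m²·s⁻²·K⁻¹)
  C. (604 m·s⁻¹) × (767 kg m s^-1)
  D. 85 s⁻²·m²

Dimensions:
  A. J·kg⁻¹ = N·m·kg⁻¹ = m²·s⁻²
  B. [K] · [m²·s⁻²·K⁻¹] = m²·s⁻²
  C. [m·s⁻¹] · [kg·m·s⁻¹] = kg·m²·s⁻²
  D. m²·s⁻²
All reduce to m²·s⁻² except C., which is kg·m²·s⁻².

C.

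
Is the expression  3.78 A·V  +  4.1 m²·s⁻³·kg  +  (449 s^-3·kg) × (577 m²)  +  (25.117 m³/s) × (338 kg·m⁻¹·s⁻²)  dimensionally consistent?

Work out the base dimensions of each:
  3.78 A·V:  V·A = J·C⁻¹·A = kg·m²·s⁻³
  4.1 m²·s⁻³·kg:  kg·m²·s⁻³
  (449 s^-3·kg) × (577 m²):  [kg·s⁻³] · [m²] = kg·m²·s⁻³
  (25.117 m³/s) × (338 kg·m⁻¹·s⁻²):  [m³·s⁻¹] · [kg·m⁻¹·s⁻²] = kg·m²·s⁻³
Every term reduces to kg·m²·s⁻³.

Yes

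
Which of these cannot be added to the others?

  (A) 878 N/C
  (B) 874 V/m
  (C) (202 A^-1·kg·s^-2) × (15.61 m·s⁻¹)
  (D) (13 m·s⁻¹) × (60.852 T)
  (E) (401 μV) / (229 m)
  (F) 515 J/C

(F)

Reduce each to base SI dimensions:
  (A) N·C⁻¹ = kg·m·s⁻²·(s·A)⁻¹ = kg·m·s⁻³·A⁻¹
  (B) V·m⁻¹ = J·C⁻¹·m⁻¹ = kg·m·s⁻³·A⁻¹
  (C) [kg·s⁻²·A⁻¹] · [m·s⁻¹] = kg·m·s⁻³·A⁻¹
  (D) [m·s⁻¹] · [kg·s⁻²·A⁻¹] = kg·m·s⁻³·A⁻¹
  (E) [kg·m²·s⁻³·A⁻¹] / [m] = kg·m·s⁻³·A⁻¹
  (F) J·C⁻¹ = N·m·(s·A)⁻¹ = kg·m²·s⁻³·A⁻¹
All reduce to kg·m·s⁻³·A⁻¹ except (F), which is kg·m²·s⁻³·A⁻¹.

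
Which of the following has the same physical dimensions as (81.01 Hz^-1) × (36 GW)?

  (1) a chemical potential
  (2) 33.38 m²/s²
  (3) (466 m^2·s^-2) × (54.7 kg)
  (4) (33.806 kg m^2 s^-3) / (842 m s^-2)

Reference: [s] · [kg·m²·s⁻³] = kg·m²·s⁻².
Each option:
  (1) [chemical potential] = kg·m²·s⁻²·mol⁻¹
  (2) m²·s⁻²
  (3) [m²·s⁻²] · [kg] = kg·m²·s⁻²  ← same
  (4) [kg·m²·s⁻³] / [m·s⁻²] = kg·m·s⁻¹
Only (3) matches kg·m²·s⁻².

(3)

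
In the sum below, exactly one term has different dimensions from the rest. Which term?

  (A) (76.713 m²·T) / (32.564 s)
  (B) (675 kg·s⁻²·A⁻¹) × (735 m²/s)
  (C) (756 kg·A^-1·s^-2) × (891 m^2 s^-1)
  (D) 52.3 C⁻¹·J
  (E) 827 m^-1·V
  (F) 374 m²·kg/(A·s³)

In SI base units:
  (A) [kg·m²·s⁻²·A⁻¹] / [s] = kg·m²·s⁻³·A⁻¹
  (B) [kg·s⁻²·A⁻¹] · [m²·s⁻¹] = kg·m²·s⁻³·A⁻¹
  (C) [kg·s⁻²·A⁻¹] · [m²·s⁻¹] = kg·m²·s⁻³·A⁻¹
  (D) J·C⁻¹ = N·m·(s·A)⁻¹ = kg·m²·s⁻³·A⁻¹
  (E) V·m⁻¹ = J·C⁻¹·m⁻¹ = kg·m·s⁻³·A⁻¹
  (F) kg·m²·s⁻³·A⁻¹
All reduce to kg·m²·s⁻³·A⁻¹ except (E), which is kg·m·s⁻³·A⁻¹.

(E)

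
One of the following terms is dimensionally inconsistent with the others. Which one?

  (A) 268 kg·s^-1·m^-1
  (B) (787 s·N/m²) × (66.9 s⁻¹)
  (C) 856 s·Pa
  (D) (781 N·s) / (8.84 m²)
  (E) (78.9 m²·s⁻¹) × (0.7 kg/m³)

In SI base units:
  (A) kg·m⁻¹·s⁻¹
  (B) [kg·m⁻¹·s⁻¹] · [s⁻¹] = kg·m⁻¹·s⁻²
  (C) Pa·s = N·m⁻²·s = kg·m⁻¹·s⁻¹
  (D) [kg·m·s⁻¹] / [m²] = kg·m⁻¹·s⁻¹
  (E) [m²·s⁻¹] · [kg·m⁻³] = kg·m⁻¹·s⁻¹
All reduce to kg·m⁻¹·s⁻¹ except (B), which is kg·m⁻¹·s⁻².

(B)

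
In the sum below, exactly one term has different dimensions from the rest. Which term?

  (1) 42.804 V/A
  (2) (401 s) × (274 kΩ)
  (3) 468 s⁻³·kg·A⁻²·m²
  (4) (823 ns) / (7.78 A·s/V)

Work out the base dimensions of each:
  (1) V·A⁻¹ = J·C⁻¹·A⁻¹ = kg·m²·s⁻³·A⁻²
  (2) [s] · [kg·m²·s⁻³·A⁻²] = kg·m²·s⁻²·A⁻²
  (3) kg·m²·s⁻³·A⁻²
  (4) [s] / [kg⁻¹·m⁻²·s⁴·A²] = kg·m²·s⁻³·A⁻²
All reduce to kg·m²·s⁻³·A⁻² except (2), which is kg·m²·s⁻²·A⁻².

(2)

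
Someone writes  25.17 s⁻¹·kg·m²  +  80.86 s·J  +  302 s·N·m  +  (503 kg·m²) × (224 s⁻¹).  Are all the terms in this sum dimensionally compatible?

Expand each in SI base units:
  25.17 s⁻¹·kg·m²:  kg·m²·s⁻¹
  80.86 s·J:  J·s = N·m·s = kg·m²·s⁻¹
  302 s·N·m:  N·m·s = kg·m·s⁻²·m·s = kg·m²·s⁻¹
  (503 kg·m²) × (224 s⁻¹):  [kg·m²] · [s⁻¹] = kg·m²·s⁻¹
Every term reduces to kg·m²·s⁻¹.

Yes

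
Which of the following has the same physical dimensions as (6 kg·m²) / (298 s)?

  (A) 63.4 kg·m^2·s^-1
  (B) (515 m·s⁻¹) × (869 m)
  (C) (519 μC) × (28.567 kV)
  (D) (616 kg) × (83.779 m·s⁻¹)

Reference: [kg·m²] / [s] = kg·m²·s⁻¹.
Each option:
  (A) kg·m²·s⁻¹  ← same
  (B) [m·s⁻¹] · [m] = m²·s⁻¹
  (C) [s·A] · [kg·m²·s⁻³·A⁻¹] = kg·m²·s⁻²
  (D) [kg] · [m·s⁻¹] = kg·m·s⁻¹
Only (A) matches kg·m²·s⁻¹.

(A)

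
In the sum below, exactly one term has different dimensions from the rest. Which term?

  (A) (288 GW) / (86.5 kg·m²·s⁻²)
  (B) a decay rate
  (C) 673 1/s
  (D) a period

Expand each in SI base units:
  (A) [kg·m²·s⁻³] / [kg·m²·s⁻²] = s⁻¹
  (B) [decay rate] = s⁻¹
  (C) s⁻¹
  (D) [period] = s
All reduce to s⁻¹ except (D), which is s.

(D)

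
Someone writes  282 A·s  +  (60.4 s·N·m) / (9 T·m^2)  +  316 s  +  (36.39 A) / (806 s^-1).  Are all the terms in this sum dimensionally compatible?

No

Expand each in SI base units:
  282 A·s:  A·s = s·A
  (60.4 s·N·m) / (9 T·m^2):  [kg·m²·s⁻¹] / [kg·m²·s⁻²·A⁻¹] = s·A
  316 s:  s
  (36.39 A) / (806 s^-1):  [A] / [s⁻¹] = s·A
The terms do not share a single dimension (s vs s·A).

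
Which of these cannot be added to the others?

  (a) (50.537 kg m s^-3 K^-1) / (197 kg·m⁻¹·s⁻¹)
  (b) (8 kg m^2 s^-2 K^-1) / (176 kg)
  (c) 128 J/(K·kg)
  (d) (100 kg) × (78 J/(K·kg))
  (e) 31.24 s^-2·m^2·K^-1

(d)

Dimensions:
  (a) [kg·m·s⁻³·K⁻¹] / [kg·m⁻¹·s⁻¹] = m²·s⁻²·K⁻¹
  (b) [kg·m²·s⁻²·K⁻¹] / [kg] = m²·s⁻²·K⁻¹
  (c) J·kg⁻¹·K⁻¹ = N·m·kg⁻¹·K⁻¹ = m²·s⁻²·K⁻¹
  (d) [kg] · [m²·s⁻²·K⁻¹] = kg·m²·s⁻²·K⁻¹
  (e) m²·s⁻²·K⁻¹
All reduce to m²·s⁻²·K⁻¹ except (d), which is kg·m²·s⁻²·K⁻¹.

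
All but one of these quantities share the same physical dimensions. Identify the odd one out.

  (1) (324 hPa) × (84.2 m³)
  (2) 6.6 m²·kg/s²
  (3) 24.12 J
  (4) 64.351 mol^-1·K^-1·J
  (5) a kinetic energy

(4)

In SI base units:
  (1) [kg·m⁻¹·s⁻²] · [m³] = kg·m²·s⁻²
  (2) kg·m²·s⁻²
  (3) J = N·m = kg·m²·s⁻²
  (4) J·mol⁻¹·K⁻¹ = N·m·mol⁻¹·K⁻¹ = kg·m²·s⁻²·K⁻¹·mol⁻¹
  (5) [kinetic energy] = kg·m²·s⁻²
All reduce to kg·m²·s⁻² except (4), which is kg·m²·s⁻²·K⁻¹·mol⁻¹.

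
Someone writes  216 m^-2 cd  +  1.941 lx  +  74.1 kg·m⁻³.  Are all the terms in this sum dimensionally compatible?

Reduce each to base SI dimensions:
  216 m^-2 cd:  m⁻²·cd
  1.941 lx:  lx = lm·m⁻² = m⁻²·cd
  74.1 kg·m⁻³:  kg·m⁻³
The terms do not share a single dimension (kg·m⁻³ vs m⁻²·cd).

No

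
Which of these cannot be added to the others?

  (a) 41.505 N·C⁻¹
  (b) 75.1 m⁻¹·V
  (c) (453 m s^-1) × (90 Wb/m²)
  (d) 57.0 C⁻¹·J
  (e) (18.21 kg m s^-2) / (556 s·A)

(d)

In SI base units:
  (a) N·C⁻¹ = kg·m·s⁻²·(s·A)⁻¹ = kg·m·s⁻³·A⁻¹
  (b) V·m⁻¹ = J·C⁻¹·m⁻¹ = kg·m·s⁻³·A⁻¹
  (c) [m·s⁻¹] · [kg·s⁻²·A⁻¹] = kg·m·s⁻³·A⁻¹
  (d) J·C⁻¹ = N·m·(s·A)⁻¹ = kg·m²·s⁻³·A⁻¹
  (e) [kg·m·s⁻²] / [s·A] = kg·m·s⁻³·A⁻¹
All reduce to kg·m·s⁻³·A⁻¹ except (d), which is kg·m²·s⁻³·A⁻¹.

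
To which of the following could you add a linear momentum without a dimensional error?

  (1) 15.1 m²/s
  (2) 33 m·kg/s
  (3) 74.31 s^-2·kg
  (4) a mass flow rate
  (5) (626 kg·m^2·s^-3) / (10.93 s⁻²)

(2)

Reference: [linear momentum] = kg·m·s⁻¹.
Each option:
  (1) m²·s⁻¹
  (2) kg·m·s⁻¹  ← same
  (3) kg·s⁻²
  (4) [mass flow rate] = kg·s⁻¹
  (5) [kg·m²·s⁻³] / [s⁻²] = kg·m²·s⁻¹
Only (2) matches kg·m·s⁻¹.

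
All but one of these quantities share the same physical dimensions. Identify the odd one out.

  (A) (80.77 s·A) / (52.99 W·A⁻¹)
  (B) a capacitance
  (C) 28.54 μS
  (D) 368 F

(C)

Work out the base dimensions of each:
  (A) [s·A] / [kg·m²·s⁻³·A⁻¹] = kg⁻¹·m⁻²·s⁴·A²
  (B) [capacitance] = kg⁻¹·m⁻²·s⁴·A²
  (C) S = Ω⁻¹ = kg⁻¹·m⁻²·s³·A²
  (D) F = C·V⁻¹ = kg⁻¹·m⁻²·s⁴·A²
All reduce to kg⁻¹·m⁻²·s⁴·A² except (C), which is kg⁻¹·m⁻²·s³·A².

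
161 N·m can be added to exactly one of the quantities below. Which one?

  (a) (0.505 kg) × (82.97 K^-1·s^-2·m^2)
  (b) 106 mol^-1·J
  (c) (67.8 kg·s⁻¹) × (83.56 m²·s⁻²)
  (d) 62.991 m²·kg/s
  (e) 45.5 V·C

Reference: N·m = kg·m·s⁻²·m = kg·m²·s⁻².
Each option:
  (a) [kg] · [m²·s⁻²·K⁻¹] = kg·m²·s⁻²·K⁻¹
  (b) J·mol⁻¹ = N·m·mol⁻¹ = kg·m²·s⁻²·mol⁻¹
  (c) [kg·s⁻¹] · [m²·s⁻²] = kg·m²·s⁻³
  (d) kg·m²·s⁻¹
  (e) C·V = s·A·J·C⁻¹ = kg·m²·s⁻²  ← same
Only (e) matches kg·m²·s⁻².

(e)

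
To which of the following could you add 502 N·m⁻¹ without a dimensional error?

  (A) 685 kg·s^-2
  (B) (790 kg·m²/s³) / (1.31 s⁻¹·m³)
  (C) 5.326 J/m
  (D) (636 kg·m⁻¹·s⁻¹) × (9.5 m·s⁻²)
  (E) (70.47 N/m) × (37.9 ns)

Reference: N·m⁻¹ = kg·m·s⁻²·m⁻¹ = kg·s⁻².
Each option:
  (A) kg·s⁻²  ← same
  (B) [kg·m²·s⁻³] / [m³·s⁻¹] = kg·m⁻¹·s⁻²
  (C) J·m⁻¹ = N·m·m⁻¹ = kg·m·s⁻²
  (D) [kg·m⁻¹·s⁻¹] · [m·s⁻²] = kg·s⁻³
  (E) [kg·s⁻²] · [s] = kg·s⁻¹
Only (A) matches kg·s⁻².

(A)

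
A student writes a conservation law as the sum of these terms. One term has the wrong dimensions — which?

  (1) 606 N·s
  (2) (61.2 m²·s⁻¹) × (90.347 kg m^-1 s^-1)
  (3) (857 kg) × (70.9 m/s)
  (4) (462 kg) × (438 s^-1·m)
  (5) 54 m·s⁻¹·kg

(2)

Work out the base dimensions of each:
  (1) N·s = kg·m·s⁻²·s = kg·m·s⁻¹
  (2) [m²·s⁻¹] · [kg·m⁻¹·s⁻¹] = kg·m·s⁻²
  (3) [kg] · [m·s⁻¹] = kg·m·s⁻¹
  (4) [kg] · [m·s⁻¹] = kg·m·s⁻¹
  (5) kg·m·s⁻¹
All reduce to kg·m·s⁻¹ except (2), which is kg·m·s⁻².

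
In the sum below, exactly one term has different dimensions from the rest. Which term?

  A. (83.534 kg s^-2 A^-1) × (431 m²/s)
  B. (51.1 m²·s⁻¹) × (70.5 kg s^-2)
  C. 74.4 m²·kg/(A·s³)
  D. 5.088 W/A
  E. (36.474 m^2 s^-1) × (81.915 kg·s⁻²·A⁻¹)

B.

Work out the base dimensions of each:
  A. [kg·s⁻²·A⁻¹] · [m²·s⁻¹] = kg·m²·s⁻³·A⁻¹
  B. [m²·s⁻¹] · [kg·s⁻²] = kg·m²·s⁻³
  C. kg·m²·s⁻³·A⁻¹
  D. W·A⁻¹ = J·s⁻¹·A⁻¹ = kg·m²·s⁻³·A⁻¹
  E. [m²·s⁻¹] · [kg·s⁻²·A⁻¹] = kg·m²·s⁻³·A⁻¹
All reduce to kg·m²·s⁻³·A⁻¹ except B., which is kg·m²·s⁻³.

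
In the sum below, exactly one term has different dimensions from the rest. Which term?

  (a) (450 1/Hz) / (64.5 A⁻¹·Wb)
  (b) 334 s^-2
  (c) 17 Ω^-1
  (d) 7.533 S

Dimensions:
  (a) [s] / [kg·m²·s⁻²·A⁻²] = kg⁻¹·m⁻²·s³·A²
  (b) s⁻²
  (c) Ω⁻¹ = (V·A⁻¹)⁻¹ = kg⁻¹·m⁻²·s³·A²
  (d) S = Ω⁻¹ = kg⁻¹·m⁻²·s³·A²
All reduce to kg⁻¹·m⁻²·s³·A² except (b), which is s⁻².

(b)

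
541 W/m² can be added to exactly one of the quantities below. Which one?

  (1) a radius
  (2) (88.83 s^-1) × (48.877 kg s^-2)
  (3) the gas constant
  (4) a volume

Reference: W·m⁻² = J·s⁻¹·m⁻² = kg·s⁻³.
Each option:
  (1) [radius] = m
  (2) [s⁻¹] · [kg·s⁻²] = kg·s⁻³  ← same
  (3) [gas constant] = kg·m²·s⁻²·K⁻¹·mol⁻¹
  (4) [volume] = m³
Only (2) matches kg·s⁻³.

(2)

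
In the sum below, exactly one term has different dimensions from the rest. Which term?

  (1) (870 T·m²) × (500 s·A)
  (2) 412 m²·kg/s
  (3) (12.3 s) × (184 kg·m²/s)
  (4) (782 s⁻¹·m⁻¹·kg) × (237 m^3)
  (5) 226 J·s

(3)

Work out the base dimensions of each:
  (1) [kg·m²·s⁻²·A⁻¹] · [s·A] = kg·m²·s⁻¹
  (2) kg·m²·s⁻¹
  (3) [s] · [kg·m²·s⁻¹] = kg·m²
  (4) [kg·m⁻¹·s⁻¹] · [m³] = kg·m²·s⁻¹
  (5) J·s = N·m·s = kg·m²·s⁻¹
All reduce to kg·m²·s⁻¹ except (3), which is kg·m².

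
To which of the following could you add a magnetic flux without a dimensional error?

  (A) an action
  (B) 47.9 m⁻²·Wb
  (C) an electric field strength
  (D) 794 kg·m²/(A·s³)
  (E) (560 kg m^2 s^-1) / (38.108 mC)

(E)

Reference: [magnetic flux] = kg·m²·s⁻²·A⁻¹.
Each option:
  (A) [action] = kg·m²·s⁻¹
  (B) Wb·m⁻² = V·s·m⁻² = kg·s⁻²·A⁻¹
  (C) [electric field strength] = kg·m·s⁻³·A⁻¹
  (D) kg·m²·s⁻³·A⁻¹
  (E) [kg·m²·s⁻¹] / [s·A] = kg·m²·s⁻²·A⁻¹  ← same
Only (E) matches kg·m²·s⁻²·A⁻¹.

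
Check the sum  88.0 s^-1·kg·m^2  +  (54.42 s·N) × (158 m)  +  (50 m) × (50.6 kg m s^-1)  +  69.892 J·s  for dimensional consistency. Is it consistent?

Dimensions:
  88.0 s^-1·kg·m^2:  kg·m²·s⁻¹
  (54.42 s·N) × (158 m):  [kg·m·s⁻¹] · [m] = kg·m²·s⁻¹
  (50 m) × (50.6 kg m s^-1):  [m] · [kg·m·s⁻¹] = kg·m²·s⁻¹
  69.892 J·s:  J·s = N·m·s = kg·m²·s⁻¹
Every term reduces to kg·m²·s⁻¹.

Yes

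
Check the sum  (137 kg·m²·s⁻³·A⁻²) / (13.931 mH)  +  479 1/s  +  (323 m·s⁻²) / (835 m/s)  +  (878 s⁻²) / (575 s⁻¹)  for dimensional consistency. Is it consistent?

In SI base units:
  (137 kg·m²·s⁻³·A⁻²) / (13.931 mH):  [kg·m²·s⁻³·A⁻²] / [kg·m²·s⁻²·A⁻²] = s⁻¹
  479 1/s:  s⁻¹
  (323 m·s⁻²) / (835 m/s):  [m·s⁻²] / [m·s⁻¹] = s⁻¹
  (878 s⁻²) / (575 s⁻¹):  [s⁻²] / [s⁻¹] = s⁻¹
Every term reduces to s⁻¹.

Yes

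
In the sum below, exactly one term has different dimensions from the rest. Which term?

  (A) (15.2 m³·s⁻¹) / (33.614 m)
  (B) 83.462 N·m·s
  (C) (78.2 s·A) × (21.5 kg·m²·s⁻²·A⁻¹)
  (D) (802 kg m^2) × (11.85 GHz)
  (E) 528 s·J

Expand each in SI base units:
  (A) [m³·s⁻¹] / [m] = m²·s⁻¹
  (B) N·m·s = kg·m·s⁻²·m·s = kg·m²·s⁻¹
  (C) [s·A] · [kg·m²·s⁻²·A⁻¹] = kg·m²·s⁻¹
  (D) [kg·m²] · [s⁻¹] = kg·m²·s⁻¹
  (E) J·s = N·m·s = kg·m²·s⁻¹
All reduce to kg·m²·s⁻¹ except (A), which is m²·s⁻¹.

(A)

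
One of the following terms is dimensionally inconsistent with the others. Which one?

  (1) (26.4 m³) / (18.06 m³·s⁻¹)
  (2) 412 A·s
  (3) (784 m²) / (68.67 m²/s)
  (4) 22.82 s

(2)

Expand each in SI base units:
  (1) [m³] / [m³·s⁻¹] = s
  (2) A·s = s·A
  (3) [m²] / [m²·s⁻¹] = s
  (4) s
All reduce to s except (2), which is s·A.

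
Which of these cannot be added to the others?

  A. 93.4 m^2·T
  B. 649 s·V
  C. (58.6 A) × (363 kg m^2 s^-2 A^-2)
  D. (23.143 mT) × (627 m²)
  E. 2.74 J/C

Expand each in SI base units:
  A. T·m² = Wb·m⁻²·m² = kg·m²·s⁻²·A⁻¹
  B. V·s = J·C⁻¹·s = kg·m²·s⁻²·A⁻¹
  C. [A] · [kg·m²·s⁻²·A⁻²] = kg·m²·s⁻²·A⁻¹
  D. [kg·s⁻²·A⁻¹] · [m²] = kg·m²·s⁻²·A⁻¹
  E. J·C⁻¹ = N·m·(s·A)⁻¹ = kg·m²·s⁻³·A⁻¹
All reduce to kg·m²·s⁻²·A⁻¹ except E., which is kg·m²·s⁻³·A⁻¹.

E.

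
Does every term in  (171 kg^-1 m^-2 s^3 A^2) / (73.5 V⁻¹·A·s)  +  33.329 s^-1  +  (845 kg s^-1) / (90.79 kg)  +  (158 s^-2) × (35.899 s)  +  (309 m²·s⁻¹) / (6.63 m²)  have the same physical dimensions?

Yes

Dimensions:
  (171 kg^-1 m^-2 s^3 A^2) / (73.5 V⁻¹·A·s):  [kg⁻¹·m⁻²·s³·A²] / [kg⁻¹·m⁻²·s⁴·A²] = s⁻¹
  33.329 s^-1:  s⁻¹
  (845 kg s^-1) / (90.79 kg):  [kg·s⁻¹] / [kg] = s⁻¹
  (158 s^-2) × (35.899 s):  [s⁻²] · [s] = s⁻¹
  (309 m²·s⁻¹) / (6.63 m²):  [m²·s⁻¹] / [m²] = s⁻¹
Every term reduces to s⁻¹.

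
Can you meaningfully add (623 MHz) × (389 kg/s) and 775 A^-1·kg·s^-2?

Dimensions:
  (623 MHz) × (389 kg/s):  [s⁻¹] · [kg·s⁻¹] = kg·s⁻²
  775 A^-1·kg·s^-2:  kg·s⁻²·A⁻¹
kg·s⁻² ≠ kg·s⁻²·A⁻¹, so they cannot be added.

No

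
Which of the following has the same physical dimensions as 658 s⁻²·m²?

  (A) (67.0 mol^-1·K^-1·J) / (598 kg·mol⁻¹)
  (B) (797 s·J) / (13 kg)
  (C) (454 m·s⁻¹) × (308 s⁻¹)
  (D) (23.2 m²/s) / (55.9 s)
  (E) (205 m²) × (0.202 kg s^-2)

Reference: m²·s⁻².
Each option:
  (A) [kg·m²·s⁻²·K⁻¹·mol⁻¹] / [kg·mol⁻¹] = m²·s⁻²·K⁻¹
  (B) [kg·m²·s⁻¹] / [kg] = m²·s⁻¹
  (C) [m·s⁻¹] · [s⁻¹] = m·s⁻²
  (D) [m²·s⁻¹] / [s] = m²·s⁻²  ← same
  (E) [m²] · [kg·s⁻²] = kg·m²·s⁻²
Only (D) matches m²·s⁻².

(D)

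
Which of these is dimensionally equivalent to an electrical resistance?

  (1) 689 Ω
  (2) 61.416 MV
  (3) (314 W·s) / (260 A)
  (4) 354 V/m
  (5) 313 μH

Reference: [electrical resistance] = kg·m²·s⁻³·A⁻².
Each option:
  (1) Ω = V·A⁻¹ = kg·m²·s⁻³·A⁻²  ← same
  (2) V = J·C⁻¹ = kg·m²·s⁻³·A⁻¹
  (3) [kg·m²·s⁻²] / [A] = kg·m²·s⁻²·A⁻¹
  (4) V·m⁻¹ = J·C⁻¹·m⁻¹ = kg·m·s⁻³·A⁻¹
  (5) H = V·s·A⁻¹ = kg·m²·s⁻²·A⁻²
Only (1) matches kg·m²·s⁻³·A⁻².

(1)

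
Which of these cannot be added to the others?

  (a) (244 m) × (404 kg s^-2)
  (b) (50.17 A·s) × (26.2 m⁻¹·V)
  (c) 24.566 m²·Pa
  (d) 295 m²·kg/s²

(d)

Reduce each to base SI dimensions:
  (a) [m] · [kg·s⁻²] = kg·m·s⁻²
  (b) [s·A] · [kg·m·s⁻³·A⁻¹] = kg·m·s⁻²
  (c) Pa·m² = N·m⁻²·m² = kg·m·s⁻²
  (d) kg·m²·s⁻²
All reduce to kg·m·s⁻² except (d), which is kg·m²·s⁻².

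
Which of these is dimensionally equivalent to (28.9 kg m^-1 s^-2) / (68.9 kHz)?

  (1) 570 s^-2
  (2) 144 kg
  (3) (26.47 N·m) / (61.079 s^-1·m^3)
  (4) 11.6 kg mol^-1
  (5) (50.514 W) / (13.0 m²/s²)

(3)

Reference: [kg·m⁻¹·s⁻²] / [s⁻¹] = kg·m⁻¹·s⁻¹.
Each option:
  (1) s⁻²
  (2) kg
  (3) [kg·m²·s⁻²] / [m³·s⁻¹] = kg·m⁻¹·s⁻¹  ← same
  (4) kg·mol⁻¹
  (5) [kg·m²·s⁻³] / [m²·s⁻²] = kg·s⁻¹
Only (3) matches kg·m⁻¹·s⁻¹.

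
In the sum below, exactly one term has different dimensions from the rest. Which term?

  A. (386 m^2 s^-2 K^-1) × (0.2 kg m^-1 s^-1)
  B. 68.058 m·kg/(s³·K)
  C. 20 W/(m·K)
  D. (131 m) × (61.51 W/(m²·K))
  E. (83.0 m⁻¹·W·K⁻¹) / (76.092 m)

E.

In SI base units:
  A. [m²·s⁻²·K⁻¹] · [kg·m⁻¹·s⁻¹] = kg·m·s⁻³·K⁻¹
  B. kg·m·s⁻³·K⁻¹
  C. W·m⁻¹·K⁻¹ = J·s⁻¹·m⁻¹·K⁻¹ = kg·m·s⁻³·K⁻¹
  D. [m] · [kg·s⁻³·K⁻¹] = kg·m·s⁻³·K⁻¹
  E. [kg·m·s⁻³·K⁻¹] / [m] = kg·s⁻³·K⁻¹
All reduce to kg·m·s⁻³·K⁻¹ except E., which is kg·s⁻³·K⁻¹.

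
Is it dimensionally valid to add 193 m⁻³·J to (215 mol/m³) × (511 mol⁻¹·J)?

Work out the base dimensions of each:
  193 m⁻³·J:  J·m⁻³ = N·m·m⁻³ = kg·m⁻¹·s⁻²
  (215 mol/m³) × (511 mol⁻¹·J):  [m⁻³·mol] · [kg·m²·s⁻²·mol⁻¹] = kg·m⁻¹·s⁻²
Both are kg·m⁻¹·s⁻², so they have the same dimensions and can be added.

Yes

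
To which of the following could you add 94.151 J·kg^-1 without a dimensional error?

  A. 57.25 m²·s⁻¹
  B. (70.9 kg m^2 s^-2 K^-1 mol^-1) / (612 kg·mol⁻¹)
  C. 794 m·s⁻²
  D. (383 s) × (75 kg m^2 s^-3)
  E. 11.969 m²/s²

E.

Reference: J·kg⁻¹ = N·m·kg⁻¹ = m²·s⁻².
Each option:
  A. m²·s⁻¹
  B. [kg·m²·s⁻²·K⁻¹·mol⁻¹] / [kg·mol⁻¹] = m²·s⁻²·K⁻¹
  C. m·s⁻²
  D. [s] · [kg·m²·s⁻³] = kg·m²·s⁻²
  E. m²·s⁻²  ← same
Only E. matches m²·s⁻².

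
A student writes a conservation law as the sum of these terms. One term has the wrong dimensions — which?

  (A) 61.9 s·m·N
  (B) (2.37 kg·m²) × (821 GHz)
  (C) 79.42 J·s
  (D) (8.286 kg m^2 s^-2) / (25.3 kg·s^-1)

Work out the base dimensions of each:
  (A) N·m·s = kg·m·s⁻²·m·s = kg·m²·s⁻¹
  (B) [kg·m²] · [s⁻¹] = kg·m²·s⁻¹
  (C) J·s = N·m·s = kg·m²·s⁻¹
  (D) [kg·m²·s⁻²] / [kg·s⁻¹] = m²·s⁻¹
All reduce to kg·m²·s⁻¹ except (D), which is m²·s⁻¹.

(D)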